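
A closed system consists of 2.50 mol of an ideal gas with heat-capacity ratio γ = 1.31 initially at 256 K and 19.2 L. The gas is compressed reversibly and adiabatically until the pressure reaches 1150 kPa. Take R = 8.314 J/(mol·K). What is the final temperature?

P₁ = nRT₁/V₁ = 2.50×8.314×256/19.2 = 277 kPa.
Adiabatic: T₂/T₁ = (P₂/P₁)^((γ−1)/γ) ⇒ T₂ = 256×(4.15)^0.237 = 358 K; V₂ = 6.48 L.

358 K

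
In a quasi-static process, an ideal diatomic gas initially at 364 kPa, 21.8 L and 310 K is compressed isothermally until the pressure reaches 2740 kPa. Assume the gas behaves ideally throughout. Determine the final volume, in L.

2.90 L

Isothermal: T stays 310 K; PV = const ⇒ V₂ = 2.90 L, P₂ = 2740 kPa.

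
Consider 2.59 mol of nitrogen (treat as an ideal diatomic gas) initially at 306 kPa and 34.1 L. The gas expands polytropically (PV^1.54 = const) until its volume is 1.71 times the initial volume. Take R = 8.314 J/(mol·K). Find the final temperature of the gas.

363 K

T₁ = P₁V₁/(nR) = 306×34.1/(2.59×8.314) = 485 K.
Polytropic n=1.54: T₂ = T₁(V₁/V₂)^(n−1) = 485×(0.585)^0.54 = 363 K; P₂ = P₁(V₁/V₂)^n = 134 kPa.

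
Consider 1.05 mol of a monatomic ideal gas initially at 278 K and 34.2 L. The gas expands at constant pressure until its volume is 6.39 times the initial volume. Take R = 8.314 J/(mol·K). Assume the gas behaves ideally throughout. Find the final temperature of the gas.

P₁ = nRT₁/V₁ = 1.05×8.314×278/34.2 = 71.0 kPa.
Isobaric: P stays 71.0 kPa; V/T = const ⇒ T₂ = 1780 K, V₂ = 219 L.

1780 K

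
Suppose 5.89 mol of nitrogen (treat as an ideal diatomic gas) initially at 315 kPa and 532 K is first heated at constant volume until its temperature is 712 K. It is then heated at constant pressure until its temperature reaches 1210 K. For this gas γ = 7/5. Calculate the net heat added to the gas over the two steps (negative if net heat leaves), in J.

V₁ = nRT₁/P₁ = 5.89×8.314×532/315 = 82.7 L.
Step 1 — Isochoric: V stays 82.7 L; P/T = const ⇒ T₂ = 712 K, P₂ = 422 kPa.
W = 0 (no volume change).
ΔU = nCvΔT = 5.89×20.8×(712−532) = 22000 J.
Q = ΔU = 22000 J.
State after step 1: P = 422 kPa, V = 82.7 L, T = 712 K.
Step 2 — Isobaric: P stays 422 kPa; V/T = const ⇒ T₂ = 1210 K, V₂ = 141 L.
W = PΔV = 422×(141−82.7) kPa·L = 24400 J.
ΔU = nCvΔT = 5.89×20.8×(1210−712) = 61000 J.
Q = ΔU + W = nCpΔT = 85400 J.
Net over both steps: W = 24400 J, Q = 107000 J, ΔU = 83000 J.

107000 J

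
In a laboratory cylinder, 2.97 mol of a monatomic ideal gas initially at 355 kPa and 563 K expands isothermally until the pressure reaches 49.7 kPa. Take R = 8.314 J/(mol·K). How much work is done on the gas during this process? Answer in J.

-27300 J

V₁ = nRT₁/P₁ = 2.97×8.314×563/355 = 39.2 L.
Isothermal: T stays 563 K; PV = const ⇒ V₂ = 280 L, P₂ = 49.7 kPa.
W = nRT ln(V₂/V₁) = 2.97×8.314×563×ln(7.14) = 27300 J.
Work done on the gas = −W_by = -27300 J.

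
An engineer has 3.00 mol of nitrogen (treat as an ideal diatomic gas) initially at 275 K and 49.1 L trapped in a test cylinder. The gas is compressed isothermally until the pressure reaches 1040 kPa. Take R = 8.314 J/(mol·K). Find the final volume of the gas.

6.60 L

P₁ = nRT₁/V₁ = 3.00×8.314×275/49.1 = 140 kPa.
Isothermal: T stays 275 K; PV = const ⇒ V₂ = 6.60 L, P₂ = 1040 kPa.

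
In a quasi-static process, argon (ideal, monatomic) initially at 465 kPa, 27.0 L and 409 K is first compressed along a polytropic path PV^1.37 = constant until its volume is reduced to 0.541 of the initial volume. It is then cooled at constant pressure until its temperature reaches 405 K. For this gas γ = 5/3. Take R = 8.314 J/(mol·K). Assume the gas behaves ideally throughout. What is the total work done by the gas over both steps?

-12000 J

n = P₁V₁/(RT₁) = 465×27.0/(8.314×409) = 3.69 mol.
Step 1 — Polytropic n=1.37: T₂ = T₁(V₁/V₂)^(n−1) = 409×(1.85)^0.37 = 513 K; P₂ = P₁(V₁/V₂)^n = 1080 kPa.
W = (P₁V₁−P₂V₂)/(n−1) = (465×27.0−1080×14.6)/0.37 = -8660 J.
ΔU = nCvΔT = 3.69×12.5×(513−409) = 4810 J.
Q = ΔU + W = -3850 J.
State after step 1: P = 1080 kPa, V = 14.6 L, T = 513 K.
Step 2 — Isobaric: P stays 1080 kPa; V/T = const ⇒ T₂ = 405 K, V₂ = 11.5 L.
W = PΔV = 1080×(11.5−14.6) kPa·L = -3330 J.
ΔU = nCvΔT = 3.69×12.5×(405−513) = -4990 J.
Q = ΔU + W = nCpΔT = -8320 J.
Net over both steps: W = -12000 J, Q = -12200 J, ΔU = -184 J.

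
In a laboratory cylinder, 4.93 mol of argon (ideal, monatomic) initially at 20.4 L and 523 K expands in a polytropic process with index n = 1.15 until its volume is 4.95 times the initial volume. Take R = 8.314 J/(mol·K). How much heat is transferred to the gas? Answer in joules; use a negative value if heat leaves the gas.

23600 J

P₁ = nRT₁/V₁ = 4.93×8.314×523/20.4 = 1050 kPa.
Polytropic n=1.15: T₂ = T₁(V₁/V₂)^(n−1) = 523×(0.202)^0.15 = 411 K; P₂ = P₁(V₁/V₂)^n = 167 kPa.
W = (P₁V₁−P₂V₂)/(n−1) = (1050×20.4−167×101)/0.15 = 30500 J.
ΔU = nCvΔT = 4.93×12.5×(411−523) = -6860 J.
Q = ΔU + W = 23600 J.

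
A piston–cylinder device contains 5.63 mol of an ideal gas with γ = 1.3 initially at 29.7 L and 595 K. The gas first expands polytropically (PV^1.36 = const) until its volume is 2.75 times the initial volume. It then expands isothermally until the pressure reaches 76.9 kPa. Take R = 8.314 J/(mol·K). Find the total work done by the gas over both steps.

P₁ = nRT₁/V₁ = 5.63×8.314×595/29.7 = 938 kPa.
Step 1 — Polytropic n=1.36: T₂ = T₁(V₁/V₂)^(n−1) = 595×(0.364)^0.36 = 413 K; P₂ = P₁(V₁/V₂)^n = 237 kPa.
W = (P₁V₁−P₂V₂)/(n−1) = (938×29.7−237×81.7)/0.36 = 23600 J.
ΔU = nCvΔT = 5.63×27.7×(413−595) = -28300 J.
Q = ΔU + W = -4720 J.
State after step 1: P = 237 kPa, V = 81.7 L, T = 413 K.
Step 2 — Isothermal: T stays 413 K; PV = const ⇒ V₂ = 252 L, P₂ = 76.9 kPa.
ΔU = 0 (ideal gas, T constant).
W = nRT ln(V₂/V₁) = 5.63×8.314×413×ln(3.08) = 21800 J.
Q = ΔU + W = 21800 J.
Net over both steps: W = 45400 J, Q = 17000 J, ΔU = -28300 J.

45400 J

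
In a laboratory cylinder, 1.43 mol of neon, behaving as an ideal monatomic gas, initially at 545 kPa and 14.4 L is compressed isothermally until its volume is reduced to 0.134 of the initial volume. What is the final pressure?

4070 kPa

T₁ = P₁V₁/(nR) = 545×14.4/(1.43×8.314) = 660 K.
Isothermal: T stays 660 K; PV = const ⇒ V₂ = 1.93 L, P₂ = 4070 kPa.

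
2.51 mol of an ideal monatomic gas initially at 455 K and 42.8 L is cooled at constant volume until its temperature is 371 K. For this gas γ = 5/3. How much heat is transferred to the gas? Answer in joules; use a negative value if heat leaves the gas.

P₁ = nRT₁/V₁ = 2.51×8.314×455/42.8 = 222 kPa.
Isochoric: V stays 42.8 L; P/T = const ⇒ T₂ = 371 K, P₂ = 181 kPa.
W = 0 (no volume change).
ΔU = nCvΔT = 2.51×12.5×(371−455) = -2630 J.
Q = ΔU = -2630 J.

-2630 J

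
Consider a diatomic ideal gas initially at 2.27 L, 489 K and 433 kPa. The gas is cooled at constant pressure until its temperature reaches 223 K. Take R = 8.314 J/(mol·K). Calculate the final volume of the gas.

Isobaric: P stays 433 kPa; V/T = const ⇒ T₂ = 223 K, V₂ = 1.04 L.

1.04 L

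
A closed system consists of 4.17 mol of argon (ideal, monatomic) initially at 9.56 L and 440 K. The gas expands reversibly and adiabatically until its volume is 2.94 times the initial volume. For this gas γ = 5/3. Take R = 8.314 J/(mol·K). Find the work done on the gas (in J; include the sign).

-11700 J

P₁ = nRT₁/V₁ = 4.17×8.314×440/9.56 = 1600 kPa.
Adiabatic: TV^(γ−1) = const ⇒ T₂ = 440×(0.340)^0.667 = 214 K; PV^γ = const ⇒ P₂ = 264 kPa.
ΔU = nCvΔT = 4.17×12.5×(214−440) = -11700 J.
Q = 0 for an adiabatic process, so W = −ΔU = 11700 J.
Work done on the gas = −W_by = -11700 J.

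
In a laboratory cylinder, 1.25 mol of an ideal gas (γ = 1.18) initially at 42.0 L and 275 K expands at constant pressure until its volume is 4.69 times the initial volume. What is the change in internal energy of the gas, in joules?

P₁ = nRT₁/V₁ = 1.25×8.314×275/42.0 = 68.0 kPa.
Isobaric: P stays 68.0 kPa; V/T = const ⇒ T₂ = 1290 K, V₂ = 197 L.
For an ideal gas ΔU = nCvΔT with Cv = R/(γ−1) = 46.2 J/(mol·K).
ΔU = 1.25×46.2×(1290−275) = 58600 J.

58600 J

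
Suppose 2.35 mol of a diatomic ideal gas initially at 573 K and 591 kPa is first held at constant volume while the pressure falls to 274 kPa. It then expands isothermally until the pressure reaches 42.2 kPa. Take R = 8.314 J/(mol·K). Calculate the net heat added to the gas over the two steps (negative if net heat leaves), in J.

V₁ = nRT₁/P₁ = 2.35×8.314×573/591 = 18.9 L.
Step 1 — Isochoric: V stays 18.9 L; P/T = const ⇒ T₂ = 266 K, P₂ = 274 kPa.
W = 0 (no volume change).
ΔU = nCvΔT = 2.35×20.8×(266−573) = -15000 J.
Q = ΔU = -15000 J.
State after step 1: P = 274 kPa, V = 18.9 L, T = 266 K.
Step 2 — Isothermal: T stays 266 K; PV = const ⇒ V₂ = 123 L, P₂ = 42.2 kPa.
ΔU = 0 (ideal gas, T constant).
W = nRT ln(V₂/V₁) = 2.35×8.314×266×ln(6.49) = 9710 J.
Q = ΔU + W = 9710 J.
Net over both steps: W = 9710 J, Q = -5300 J, ΔU = -15000 J.

-5300 J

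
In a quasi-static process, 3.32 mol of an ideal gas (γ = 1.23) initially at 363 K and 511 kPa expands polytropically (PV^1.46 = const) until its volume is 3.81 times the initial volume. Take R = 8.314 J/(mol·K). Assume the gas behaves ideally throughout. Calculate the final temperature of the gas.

196 K

V₁ = nRT₁/P₁ = 3.32×8.314×363/511 = 19.6 L.
Polytropic n=1.46: T₂ = T₁(V₁/V₂)^(n−1) = 363×(0.262)^0.46 = 196 K; P₂ = P₁(V₁/V₂)^n = 72.5 kPa.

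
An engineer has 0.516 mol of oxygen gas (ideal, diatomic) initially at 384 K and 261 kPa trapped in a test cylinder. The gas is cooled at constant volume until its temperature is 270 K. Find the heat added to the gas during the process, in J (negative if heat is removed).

-1220 J

V₁ = nRT₁/P₁ = 0.516×8.314×384/261 = 6.31 L.
Isochoric: V stays 6.31 L; P/T = const ⇒ T₂ = 270 K, P₂ = 184 kPa.
W = 0 (no volume change).
ΔU = nCvΔT = 0.516×20.8×(270−384) = -1220 J.
Q = ΔU = -1220 J.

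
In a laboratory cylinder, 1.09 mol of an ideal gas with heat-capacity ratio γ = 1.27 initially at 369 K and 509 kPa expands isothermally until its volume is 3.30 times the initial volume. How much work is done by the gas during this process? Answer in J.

3990 J

V₁ = nRT₁/P₁ = 1.09×8.314×369/509 = 6.57 L.
Isothermal: T stays 369 K; PV = const ⇒ V₂ = 21.7 L, P₂ = 154 kPa.
W = nRT ln(V₂/V₁) = 1.09×8.314×369×ln(3.30) = 3990 J.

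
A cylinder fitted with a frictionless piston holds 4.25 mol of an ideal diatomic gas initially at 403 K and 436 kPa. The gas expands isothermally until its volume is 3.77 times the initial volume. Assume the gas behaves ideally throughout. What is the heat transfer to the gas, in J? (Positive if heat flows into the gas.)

V₁ = nRT₁/P₁ = 4.25×8.314×403/436 = 32.7 L.
Isothermal: T stays 403 K; PV = const ⇒ V₂ = 123 L, P₂ = 116 kPa.
ΔU = 0 (ideal gas, T constant).
W = nRT ln(V₂/V₁) = 4.25×8.314×403×ln(3.77) = 18900 J.
Q = ΔU + W = 18900 J.

18900 J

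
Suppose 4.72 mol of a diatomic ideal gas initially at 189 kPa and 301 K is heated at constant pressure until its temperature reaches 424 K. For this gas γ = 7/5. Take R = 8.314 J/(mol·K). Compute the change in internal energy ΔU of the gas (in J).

V₁ = nRT₁/P₁ = 4.72×8.314×301/189 = 62.5 L.
Isobaric: P stays 189 kPa; V/T = const ⇒ T₂ = 424 K, V₂ = 88.0 L.
For an ideal gas ΔU = nCvΔT with Cv = (5/2)R = 20.8 J/(mol·K).
ΔU = 4.72×20.8×(424−301) = 12100 J.

12100 J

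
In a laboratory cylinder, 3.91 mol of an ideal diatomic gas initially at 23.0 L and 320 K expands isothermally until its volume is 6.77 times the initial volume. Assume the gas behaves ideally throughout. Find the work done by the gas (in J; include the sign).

P₁ = nRT₁/V₁ = 3.91×8.314×320/23.0 = 452 kPa.
Isothermal: T stays 320 K; PV = const ⇒ V₂ = 156 L, P₂ = 66.8 kPa.
W = nRT ln(V₂/V₁) = 3.91×8.314×320×ln(6.77) = 19900 J.

19900 J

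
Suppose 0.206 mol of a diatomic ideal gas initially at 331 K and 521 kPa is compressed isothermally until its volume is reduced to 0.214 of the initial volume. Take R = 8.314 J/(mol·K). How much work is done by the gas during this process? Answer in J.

-874 J

V₁ = nRT₁/P₁ = 0.206×8.314×331/521 = 1.09 L.
Isothermal: T stays 331 K; PV = const ⇒ V₂ = 0.233 L, P₂ = 2430 kPa.
W = nRT ln(V₂/V₁) = 0.206×8.314×331×ln(0.214) = -874 J.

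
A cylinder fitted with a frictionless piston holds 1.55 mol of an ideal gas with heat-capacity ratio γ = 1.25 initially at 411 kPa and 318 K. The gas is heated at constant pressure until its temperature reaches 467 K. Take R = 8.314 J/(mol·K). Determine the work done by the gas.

1920 J

V₁ = nRT₁/P₁ = 1.55×8.314×318/411 = 9.97 L.
Isobaric: P stays 411 kPa; V/T = const ⇒ T₂ = 467 K, V₂ = 14.6 L.
W = PΔV = 411×(14.6−9.97) kPa·L = 1920 J.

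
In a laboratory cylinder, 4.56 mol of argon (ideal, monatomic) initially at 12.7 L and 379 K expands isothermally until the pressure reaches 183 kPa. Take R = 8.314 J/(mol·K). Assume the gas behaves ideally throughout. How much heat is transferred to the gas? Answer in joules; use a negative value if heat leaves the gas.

26200 J

P₁ = nRT₁/V₁ = 4.56×8.314×379/12.7 = 1130 kPa.
Isothermal: T stays 379 K; PV = const ⇒ V₂ = 78.5 L, P₂ = 183 kPa.
ΔU = 0 (ideal gas, T constant).
W = nRT ln(V₂/V₁) = 4.56×8.314×379×ln(6.18) = 26200 J.
Q = ΔU + W = 26200 J.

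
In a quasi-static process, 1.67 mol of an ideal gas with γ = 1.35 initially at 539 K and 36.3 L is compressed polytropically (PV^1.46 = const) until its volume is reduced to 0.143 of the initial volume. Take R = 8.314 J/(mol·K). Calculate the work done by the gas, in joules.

P₁ = nRT₁/V₁ = 1.67×8.314×539/36.3 = 206 kPa.
Polytropic n=1.46: T₂ = T₁(V₁/V₂)^(n−1) = 539×(6.99)^0.46 = 1320 K; P₂ = P₁(V₁/V₂)^n = 3530 kPa.
W = (P₁V₁−P₂V₂)/(n−1) = (206×36.3−3530×5.19)/0.46 = -23500 J.

-23500 J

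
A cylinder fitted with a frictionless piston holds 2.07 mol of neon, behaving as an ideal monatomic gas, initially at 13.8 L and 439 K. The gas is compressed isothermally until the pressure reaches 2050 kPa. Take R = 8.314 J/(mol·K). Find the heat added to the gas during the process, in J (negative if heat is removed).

-9970 J

P₁ = nRT₁/V₁ = 2.07×8.314×439/13.8 = 547 kPa.
Isothermal: T stays 439 K; PV = const ⇒ V₂ = 3.69 L, P₂ = 2050 kPa.
ΔU = 0 (ideal gas, T constant).
W = nRT ln(V₂/V₁) = 2.07×8.314×439×ln(0.267) = -9970 J.
Q = ΔU + W = -9970 J.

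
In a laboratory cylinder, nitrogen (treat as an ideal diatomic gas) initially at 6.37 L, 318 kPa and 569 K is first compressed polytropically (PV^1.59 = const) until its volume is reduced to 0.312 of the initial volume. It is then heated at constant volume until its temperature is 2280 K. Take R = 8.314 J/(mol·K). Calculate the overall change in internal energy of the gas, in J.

n = P₁V₁/(RT₁) = 318×6.37/(8.314×569) = 0.428 mol.
Step 1 — Polytropic n=1.59: T₂ = T₁(V₁/V₂)^(n−1) = 569×(3.21)^0.59 = 1130 K; P₂ = P₁(V₁/V₂)^n = 2030 kPa.
W = (P₁V₁−P₂V₂)/(n−1) = (318×6.37−2030×1.99)/0.59 = -3390 J.
ΔU = nCvΔT = 0.428×20.8×(1130−569) = 5000 J.
Q = ΔU + W = 1610 J.
State after step 1: P = 2030 kPa, V = 1.99 L, T = 1130 K.
Step 2 — Isochoric: V stays 1.99 L; P/T = const ⇒ T₂ = 2280 K, P₂ = 4080 kPa.
W = 0 (no volume change).
ΔU = nCvΔT = 0.428×20.8×(2280−1130) = 10200 J.
Q = ΔU = 10200 J.
Net over both steps: W = -3390 J, Q = 11800 J, ΔU = 15200 J.

15200 J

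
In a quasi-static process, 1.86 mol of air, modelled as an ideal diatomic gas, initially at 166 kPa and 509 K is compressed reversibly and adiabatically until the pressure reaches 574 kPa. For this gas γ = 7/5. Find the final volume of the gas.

19.5 L

V₁ = nRT₁/P₁ = 1.86×8.314×509/166 = 47.4 L.
Adiabatic: T₂/T₁ = (P₂/P₁)^((γ−1)/γ) ⇒ T₂ = 509×(3.46)^0.286 = 726 K; V₂ = 19.5 L.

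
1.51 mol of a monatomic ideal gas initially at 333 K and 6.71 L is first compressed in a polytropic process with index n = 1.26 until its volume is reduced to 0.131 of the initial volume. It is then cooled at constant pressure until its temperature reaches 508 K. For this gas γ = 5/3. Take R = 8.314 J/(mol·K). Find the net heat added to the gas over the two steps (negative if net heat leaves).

-8610 J

P₁ = nRT₁/V₁ = 1.51×8.314×333/6.71 = 623 kPa.
Step 1 — Polytropic n=1.26: T₂ = T₁(V₁/V₂)^(n−1) = 333×(7.63)^0.26 = 565 K; P₂ = P₁(V₁/V₂)^n = 8070 kPa.
W = (P₁V₁−P₂V₂)/(n−1) = (623×6.71−8070×0.879)/0.26 = -11200 J.
ΔU = nCvΔT = 1.51×12.5×(565−333) = 4370 J.
Q = ΔU + W = -6830 J.
State after step 1: P = 8070 kPa, V = 0.879 L, T = 565 K.
Step 2 — Isobaric: P stays 8070 kPa; V/T = const ⇒ T₂ = 508 K, V₂ = 0.791 L.
W = PΔV = 8070×(0.791−0.879) kPa·L = -714 J.
ΔU = nCvΔT = 1.51×12.5×(508−565) = -1070 J.
Q = ΔU + W = nCpΔT = -1790 J.
Net over both steps: W = -11900 J, Q = -8610 J, ΔU = 3300 J.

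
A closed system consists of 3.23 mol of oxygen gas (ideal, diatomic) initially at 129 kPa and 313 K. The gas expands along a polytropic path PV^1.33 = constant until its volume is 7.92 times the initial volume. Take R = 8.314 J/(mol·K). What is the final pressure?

V₁ = nRT₁/P₁ = 3.23×8.314×313/129 = 65.2 L.
Polytropic n=1.33: T₂ = T₁(V₁/V₂)^(n−1) = 313×(0.126)^0.33 = 158 K; P₂ = P₁(V₁/V₂)^n = 8.23 kPa.

8.23 kPa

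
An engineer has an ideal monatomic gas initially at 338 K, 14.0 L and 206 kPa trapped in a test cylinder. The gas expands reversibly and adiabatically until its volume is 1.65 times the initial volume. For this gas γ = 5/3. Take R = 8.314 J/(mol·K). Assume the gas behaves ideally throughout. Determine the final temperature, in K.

Adiabatic: TV^(γ−1) = const ⇒ T₂ = 338×(0.606)^0.667 = 242 K; PV^γ = const ⇒ P₂ = 89.4 kPa.

242 K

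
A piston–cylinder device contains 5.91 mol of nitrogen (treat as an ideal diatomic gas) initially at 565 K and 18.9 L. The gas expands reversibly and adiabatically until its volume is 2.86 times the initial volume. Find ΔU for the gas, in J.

-23800 J

P₁ = nRT₁/V₁ = 5.91×8.314×565/18.9 = 1470 kPa.
Adiabatic: TV^(γ−1) = const ⇒ T₂ = 565×(0.350)^0.400 = 371 K; PV^γ = const ⇒ P₂ = 337 kPa.
For an ideal gas ΔU = nCvΔT with Cv = (5/2)R = 20.8 J/(mol·K).
ΔU = 5.91×20.8×(371−565) = -23800 J.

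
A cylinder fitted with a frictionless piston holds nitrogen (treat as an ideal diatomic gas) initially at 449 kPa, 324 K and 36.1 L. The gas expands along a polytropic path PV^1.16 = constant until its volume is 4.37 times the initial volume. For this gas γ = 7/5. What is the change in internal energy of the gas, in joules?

n = P₁V₁/(RT₁) = 449×36.1/(8.314×324) = 6.02 mol.
Polytropic n=1.16: T₂ = T₁(V₁/V₂)^(n−1) = 324×(0.229)^0.16 = 256 K; P₂ = P₁(V₁/V₂)^n = 81.1 kPa.
For an ideal gas ΔU = nCvΔT with Cv = (5/2)R = 20.8 J/(mol·K).
ΔU = 6.02×20.8×(256−324) = -8520 J.

-8520 J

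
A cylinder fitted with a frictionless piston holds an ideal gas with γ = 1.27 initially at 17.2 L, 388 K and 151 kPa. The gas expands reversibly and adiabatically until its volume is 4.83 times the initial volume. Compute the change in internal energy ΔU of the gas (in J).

-3330 J

n = P₁V₁/(RT₁) = 151×17.2/(8.314×388) = 0.805 mol.
Adiabatic: TV^(γ−1) = const ⇒ T₂ = 388×(0.207)^0.270 = 254 K; PV^γ = const ⇒ P₂ = 20.4 kPa.
For an ideal gas ΔU = nCvΔT with Cv = R/(γ−1) = 30.8 J/(mol·K).
ΔU = 0.805×30.8×(254−388) = -3330 J.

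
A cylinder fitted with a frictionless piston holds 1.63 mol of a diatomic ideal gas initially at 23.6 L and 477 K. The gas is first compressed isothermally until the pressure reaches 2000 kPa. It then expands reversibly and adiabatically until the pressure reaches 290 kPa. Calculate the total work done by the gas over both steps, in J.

-6000 J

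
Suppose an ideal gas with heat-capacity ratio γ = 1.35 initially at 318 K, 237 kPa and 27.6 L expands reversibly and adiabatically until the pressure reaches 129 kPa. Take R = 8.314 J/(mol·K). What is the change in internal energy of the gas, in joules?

n = P₁V₁/(RT₁) = 237×27.6/(8.314×318) = 2.47 mol.
Adiabatic: T₂/T₁ = (P₂/P₁)^((γ−1)/γ) ⇒ T₂ = 318×(0.544)^0.259 = 272 K; V₂ = 43.3 L.
For an ideal gas ΔU = nCvΔT with Cv = R/(γ−1) = 23.8 J/(mol·K).
ΔU = 2.47×23.8×(272−318) = -2730 J.

-2730 J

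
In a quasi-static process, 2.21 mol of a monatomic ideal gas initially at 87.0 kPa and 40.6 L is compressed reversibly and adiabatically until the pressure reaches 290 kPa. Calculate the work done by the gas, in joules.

T₁ = P₁V₁/(nR) = 87.0×40.6/(2.21×8.314) = 192 K.
Adiabatic: T₂/T₁ = (P₂/P₁)^((γ−1)/γ) ⇒ T₂ = 192×(3.33)^0.400 = 311 K; V₂ = 19.7 L.
ΔU = nCvΔT = 2.21×12.5×(311−192) = 3280 J.
Q = 0 for an adiabatic process, so W = −ΔU = -3280 J.

-3280 J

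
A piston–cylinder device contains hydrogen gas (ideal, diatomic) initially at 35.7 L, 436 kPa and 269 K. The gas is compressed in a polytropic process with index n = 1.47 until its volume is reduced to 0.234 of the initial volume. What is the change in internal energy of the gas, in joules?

38100 J

n = P₁V₁/(RT₁) = 436×35.7/(8.314×269) = 6.96 mol.
Polytropic n=1.47: T₂ = T₁(V₁/V₂)^(n−1) = 269×(4.27)^0.47 = 532 K; P₂ = P₁(V₁/V₂)^n = 3690 kPa.
For an ideal gas ΔU = nCvΔT with Cv = (5/2)R = 20.8 J/(mol·K).
ΔU = 6.96×20.8×(532−269) = 38100 J.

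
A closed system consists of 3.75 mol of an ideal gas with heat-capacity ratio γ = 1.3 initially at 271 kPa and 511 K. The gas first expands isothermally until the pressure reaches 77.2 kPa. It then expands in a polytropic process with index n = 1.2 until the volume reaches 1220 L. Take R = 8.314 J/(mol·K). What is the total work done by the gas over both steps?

V₁ = nRT₁/P₁ = 3.75×8.314×511/271 = 58.8 L.
Step 1 — Isothermal: T stays 511 K; PV = const ⇒ V₂ = 206 L, P₂ = 77.2 kPa.
ΔU = 0 (ideal gas, T constant).
W = nRT ln(V₂/V₁) = 3.75×8.314×511×ln(3.51) = 20000 J.
Q = ΔU + W = 20000 J.
State after step 1: P = 77.2 kPa, V = 206 L, T = 511 K.
Step 2 — Polytropic n=1.2: T₂ = T₁(V₁/V₂)^(n−1) = 511×(0.169)^0.20 = 358 K; P₂ = P₁(V₁/V₂)^n = 9.15 kPa.
W = (P₁V₁−P₂V₂)/(n−1) = (77.2×206−9.15×1220)/0.20 = 23800 J.
ΔU = nCvΔT = 3.75×27.7×(358−511) = -15900 J.
Q = ΔU + W = 7940 J.
Net over both steps: W = 43800 J, Q = 27900 J, ΔU = -15900 J.

43800 J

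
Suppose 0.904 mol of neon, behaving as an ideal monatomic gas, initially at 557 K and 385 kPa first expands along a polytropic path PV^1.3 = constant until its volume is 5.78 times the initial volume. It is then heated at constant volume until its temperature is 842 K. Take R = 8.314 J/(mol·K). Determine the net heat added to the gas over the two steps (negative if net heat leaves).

8920 J

V₁ = nRT₁/P₁ = 0.904×8.314×557/385 = 10.9 L.
Step 1 — Polytropic n=1.3: T₂ = T₁(V₁/V₂)^(n−1) = 557×(0.173)^0.30 = 329 K; P₂ = P₁(V₁/V₂)^n = 39.4 kPa.
W = (P₁V₁−P₂V₂)/(n−1) = (385×10.9−39.4×62.8)/0.30 = 5710 J.
ΔU = nCvΔT = 0.904×12.5×(329−557) = -2570 J.
Q = ΔU + W = 3140 J.
State after step 1: P = 39.4 kPa, V = 62.8 L, T = 329 K.
Step 2 — Isochoric: V stays 62.8 L; P/T = const ⇒ T₂ = 842 K, P₂ = 101 kPa.
W = 0 (no volume change).
ΔU = nCvΔT = 0.904×12.5×(842−329) = 5780 J.
Q = ΔU = 5780 J.
Net over both steps: W = 5710 J, Q = 8920 J, ΔU = 3210 J.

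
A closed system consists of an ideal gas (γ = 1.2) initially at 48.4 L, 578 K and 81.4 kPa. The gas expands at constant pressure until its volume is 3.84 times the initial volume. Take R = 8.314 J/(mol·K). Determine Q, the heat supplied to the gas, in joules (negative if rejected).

n = P₁V₁/(RT₁) = 81.4×48.4/(8.314×578) = 0.820 mol.
Isobaric: P stays 81.4 kPa; V/T = const ⇒ T₂ = 2220 K, V₂ = 186 L.
W = PΔV = 81.4×(186−48.4) kPa·L = 11200 J.
ΔU = nCvΔT = 0.820×41.6×(2220−578) = 55900 J.
Q = ΔU + W = nCpΔT = 67100 J.

67100 J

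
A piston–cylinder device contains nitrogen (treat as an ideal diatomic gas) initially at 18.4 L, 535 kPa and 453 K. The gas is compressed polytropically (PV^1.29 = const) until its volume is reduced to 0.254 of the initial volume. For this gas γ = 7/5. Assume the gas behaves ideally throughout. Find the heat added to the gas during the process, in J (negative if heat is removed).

-4560 J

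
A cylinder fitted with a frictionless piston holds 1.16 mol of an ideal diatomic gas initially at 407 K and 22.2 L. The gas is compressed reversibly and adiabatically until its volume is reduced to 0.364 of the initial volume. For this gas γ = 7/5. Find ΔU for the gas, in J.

P₁ = nRT₁/V₁ = 1.16×8.314×407/22.2 = 177 kPa.
Adiabatic: TV^(γ−1) = const ⇒ T₂ = 407×(2.75)^0.400 = 610 K; PV^γ = const ⇒ P₂ = 728 kPa.
For an ideal gas ΔU = nCvΔT with Cv = (5/2)R = 20.8 J/(mol·K).
ΔU = 1.16×20.8×(610−407) = 4890 J.

4890 J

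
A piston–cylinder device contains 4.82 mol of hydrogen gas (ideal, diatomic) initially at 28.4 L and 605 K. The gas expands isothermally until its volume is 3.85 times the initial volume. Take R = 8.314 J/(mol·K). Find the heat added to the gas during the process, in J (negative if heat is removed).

32700 J

P₁ = nRT₁/V₁ = 4.82×8.314×605/28.4 = 854 kPa.
Isothermal: T stays 605 K; PV = const ⇒ V₂ = 109 L, P₂ = 222 kPa.
ΔU = 0 (ideal gas, T constant).
W = nRT ln(V₂/V₁) = 4.82×8.314×605×ln(3.85) = 32700 J.
Q = ΔU + W = 32700 J.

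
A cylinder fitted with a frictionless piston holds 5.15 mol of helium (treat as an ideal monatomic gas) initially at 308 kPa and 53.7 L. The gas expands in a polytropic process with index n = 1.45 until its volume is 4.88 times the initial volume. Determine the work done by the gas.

18700 J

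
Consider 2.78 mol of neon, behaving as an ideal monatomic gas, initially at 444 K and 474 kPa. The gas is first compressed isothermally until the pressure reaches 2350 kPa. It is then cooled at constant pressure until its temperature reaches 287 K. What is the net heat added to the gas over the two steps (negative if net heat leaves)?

-25500 J

V₁ = nRT₁/P₁ = 2.78×8.314×444/474 = 21.7 L.
Step 1 — Isothermal: T stays 444 K; PV = const ⇒ V₂ = 4.37 L, P₂ = 2350 kPa.
ΔU = 0 (ideal gas, T constant).
W = nRT ln(V₂/V₁) = 2.78×8.314×444×ln(0.202) = -16400 J.
Q = ΔU + W = -16400 J.
State after step 1: P = 2350 kPa, V = 4.37 L, T = 444 K.
Step 2 — Isobaric: P stays 2350 kPa; V/T = const ⇒ T₂ = 287 K, V₂ = 2.82 L.
W = PΔV = 2350×(2.82−4.37) kPa·L = -3630 J.
ΔU = nCvΔT = 2.78×12.5×(287−444) = -5440 J.
Q = ΔU + W = nCpΔT = -9070 J.
Net over both steps: W = -20100 J, Q = -25500 J, ΔU = -5440 J.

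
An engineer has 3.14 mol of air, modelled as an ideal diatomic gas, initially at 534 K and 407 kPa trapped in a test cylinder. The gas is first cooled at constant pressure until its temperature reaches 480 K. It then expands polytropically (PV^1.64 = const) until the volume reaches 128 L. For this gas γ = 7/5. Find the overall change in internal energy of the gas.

-22300 J

V₁ = nRT₁/P₁ = 3.14×8.314×534/407 = 34.3 L.
Step 1 — Isobaric: P stays 407 kPa; V/T = const ⇒ T₂ = 480 K, V₂ = 30.8 L.
W = PΔV = 407×(30.8−34.3) kPa·L = -1410 J.
ΔU = nCvΔT = 3.14×20.8×(480−534) = -3520 J.
Q = ΔU + W = nCpΔT = -4930 J.
State after step 1: P = 407 kPa, V = 30.8 L, T = 480 K.
Step 2 — Polytropic n=1.64: T₂ = T₁(V₁/V₂)^(n−1) = 480×(0.241)^0.64 = 193 K; P₂ = P₁(V₁/V₂)^n = 39.3 kPa.
W = (P₁V₁−P₂V₂)/(n−1) = (407×30.8−39.3×128)/0.64 = 11700 J.
ΔU = nCvΔT = 3.14×20.8×(193−480) = -18700 J.
Q = ΔU + W = -7030 J.
Net over both steps: W = 10300 J, Q = -12000 J, ΔU = -22300 J.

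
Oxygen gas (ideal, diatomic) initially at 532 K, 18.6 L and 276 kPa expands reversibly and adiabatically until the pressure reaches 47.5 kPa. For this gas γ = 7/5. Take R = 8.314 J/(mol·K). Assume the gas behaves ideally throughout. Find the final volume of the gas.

65.4 L

Adiabatic: T₂/T₁ = (P₂/P₁)^((γ−1)/γ) ⇒ T₂ = 532×(0.172)^0.286 = 322 K; V₂ = 65.4 L.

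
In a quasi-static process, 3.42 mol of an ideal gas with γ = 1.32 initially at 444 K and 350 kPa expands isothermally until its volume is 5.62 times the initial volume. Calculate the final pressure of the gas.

62.3 kPa

V₁ = nRT₁/P₁ = 3.42×8.314×444/350 = 36.1 L.
Isothermal: T stays 444 K; PV = const ⇒ V₂ = 203 L, P₂ = 62.3 kPa.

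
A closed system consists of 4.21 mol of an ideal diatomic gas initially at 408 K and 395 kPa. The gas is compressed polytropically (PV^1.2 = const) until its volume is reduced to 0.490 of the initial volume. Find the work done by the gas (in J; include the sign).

V₁ = nRT₁/P₁ = 4.21×8.314×408/395 = 36.2 L.
Polytropic n=1.2: T₂ = T₁(V₁/V₂)^(n−1) = 408×(2.04)^0.20 = 471 K; P₂ = P₁(V₁/V₂)^n = 930 kPa.
W = (P₁V₁−P₂V₂)/(n−1) = (395×36.2−930×17.7)/0.20 = -10900 J.

-10900 J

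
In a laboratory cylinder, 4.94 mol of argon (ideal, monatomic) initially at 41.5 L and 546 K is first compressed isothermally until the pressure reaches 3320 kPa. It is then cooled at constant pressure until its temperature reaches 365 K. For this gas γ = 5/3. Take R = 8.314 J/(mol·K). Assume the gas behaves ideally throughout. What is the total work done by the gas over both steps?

P₁ = nRT₁/V₁ = 4.94×8.314×546/41.5 = 540 kPa.
Step 1 — Isothermal: T stays 546 K; PV = const ⇒ V₂ = 6.75 L, P₂ = 3320 kPa.
ΔU = 0 (ideal gas, T constant).
W = nRT ln(V₂/V₁) = 4.94×8.314×546×ln(0.163) = -40700 J.
Q = ΔU + W = -40700 J.
State after step 1: P = 3320 kPa, V = 6.75 L, T = 546 K.
Step 2 — Isobaric: P stays 3320 kPa; V/T = const ⇒ T₂ = 365 K, V₂ = 4.52 L.
W = PΔV = 3320×(4.52−6.75) kPa·L = -7430 J.
ΔU = nCvΔT = 4.94×12.5×(365−546) = -11200 J.
Q = ΔU + W = nCpΔT = -18600 J.
Net over both steps: W = -48100 J, Q = -59300 J, ΔU = -11200 J.

-48100 J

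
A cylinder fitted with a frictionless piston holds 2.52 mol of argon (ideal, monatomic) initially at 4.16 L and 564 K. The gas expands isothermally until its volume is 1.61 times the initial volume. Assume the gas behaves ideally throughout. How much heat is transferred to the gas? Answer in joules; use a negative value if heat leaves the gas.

P₁ = nRT₁/V₁ = 2.52×8.314×564/4.16 = 2840 kPa.
Isothermal: T stays 564 K; PV = const ⇒ V₂ = 6.70 L, P₂ = 1760 kPa.
ΔU = 0 (ideal gas, T constant).
W = nRT ln(V₂/V₁) = 2.52×8.314×564×ln(1.61) = 5630 J.
Q = ΔU + W = 5630 J.

5630 J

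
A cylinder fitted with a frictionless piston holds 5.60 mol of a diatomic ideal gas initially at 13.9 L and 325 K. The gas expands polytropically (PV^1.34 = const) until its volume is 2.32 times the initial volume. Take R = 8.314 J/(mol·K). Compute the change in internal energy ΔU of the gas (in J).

-9410 J

P₁ = nRT₁/V₁ = 5.60×8.314×325/13.9 = 1090 kPa.
Polytropic n=1.34: T₂ = T₁(V₁/V₂)^(n−1) = 325×(0.431)^0.34 = 244 K; P₂ = P₁(V₁/V₂)^n = 352 kPa.
For an ideal gas ΔU = nCvΔT with Cv = (5/2)R = 20.8 J/(mol·K).
ΔU = 5.60×20.8×(244−325) = -9410 J.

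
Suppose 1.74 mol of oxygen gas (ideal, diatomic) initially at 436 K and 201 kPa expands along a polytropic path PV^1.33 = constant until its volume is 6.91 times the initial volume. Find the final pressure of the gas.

V₁ = nRT₁/P₁ = 1.74×8.314×436/201 = 31.4 L.
Polytropic n=1.33: T₂ = T₁(V₁/V₂)^(n−1) = 436×(0.145)^0.33 = 230 K; P₂ = P₁(V₁/V₂)^n = 15.4 kPa.

15.4 kPa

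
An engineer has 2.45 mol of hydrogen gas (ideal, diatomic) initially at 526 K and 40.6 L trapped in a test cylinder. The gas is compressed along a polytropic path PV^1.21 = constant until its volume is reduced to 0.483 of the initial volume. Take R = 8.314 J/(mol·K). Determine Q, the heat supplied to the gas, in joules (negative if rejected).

-4000 J

P₁ = nRT₁/V₁ = 2.45×8.314×526/40.6 = 264 kPa.
Polytropic n=1.21: T₂ = T₁(V₁/V₂)^(n−1) = 526×(2.07)^0.21 = 613 K; P₂ = P₁(V₁/V₂)^n = 637 kPa.
W = (P₁V₁−P₂V₂)/(n−1) = (264×40.6−637×19.6)/0.21 = -8420 J.
ΔU = nCvΔT = 2.45×20.8×(613−526) = 4420 J.
Q = ΔU + W = -4000 J.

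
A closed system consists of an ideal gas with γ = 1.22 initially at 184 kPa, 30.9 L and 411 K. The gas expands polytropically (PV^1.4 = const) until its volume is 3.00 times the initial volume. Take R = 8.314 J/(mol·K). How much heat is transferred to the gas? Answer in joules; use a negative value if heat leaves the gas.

-4140 J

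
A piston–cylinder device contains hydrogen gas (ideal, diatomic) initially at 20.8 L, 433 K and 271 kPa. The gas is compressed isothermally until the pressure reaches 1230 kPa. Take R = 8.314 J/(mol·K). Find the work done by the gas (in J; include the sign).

n = P₁V₁/(RT₁) = 271×20.8/(8.314×433) = 1.57 mol.
Isothermal: T stays 433 K; PV = const ⇒ V₂ = 4.58 L, P₂ = 1230 kPa.
W = nRT ln(V₂/V₁) = 1.57×8.314×433×ln(0.220) = -8530 J.

-8530 J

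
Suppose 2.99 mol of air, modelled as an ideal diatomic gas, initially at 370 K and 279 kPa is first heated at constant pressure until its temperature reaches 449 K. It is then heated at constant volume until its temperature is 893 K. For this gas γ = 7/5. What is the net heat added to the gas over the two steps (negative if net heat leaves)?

34500 J

V₁ = nRT₁/P₁ = 2.99×8.314×370/279 = 33.0 L.
Step 1 — Isobaric: P stays 279 kPa; V/T = const ⇒ T₂ = 449 K, V₂ = 40.0 L.
W = PΔV = 279×(40.0−33.0) kPa·L = 1960 J.
ΔU = nCvΔT = 2.99×20.8×(449−370) = 4910 J.
Q = ΔU + W = nCpΔT = 6870 J.
State after step 1: P = 279 kPa, V = 40.0 L, T = 449 K.
Step 2 — Isochoric: V stays 40.0 L; P/T = const ⇒ T₂ = 893 K, P₂ = 555 kPa.
W = 0 (no volume change).
ΔU = nCvΔT = 2.99×20.8×(893−449) = 27600 J.
Q = ΔU = 27600 J.
Net over both steps: W = 1960 J, Q = 34500 J, ΔU = 32500 J.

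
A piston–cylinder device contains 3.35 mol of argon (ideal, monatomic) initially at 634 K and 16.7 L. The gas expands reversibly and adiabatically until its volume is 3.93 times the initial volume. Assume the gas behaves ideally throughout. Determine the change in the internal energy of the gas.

P₁ = nRT₁/V₁ = 3.35×8.314×634/16.7 = 1060 kPa.
Adiabatic: TV^(γ−1) = const ⇒ T₂ = 634×(0.254)^0.667 = 255 K; PV^γ = const ⇒ P₂ = 108 kPa.
For an ideal gas ΔU = nCvΔT with Cv = (3/2)R = 12.5 J/(mol·K).
ΔU = 3.35×12.5×(255−634) = -15900 J.

-15900 J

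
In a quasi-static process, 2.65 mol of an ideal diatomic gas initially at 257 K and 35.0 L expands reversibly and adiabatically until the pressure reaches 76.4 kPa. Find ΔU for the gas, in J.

-2730 J

P₁ = nRT₁/V₁ = 2.65×8.314×257/35.0 = 162 kPa.
Adiabatic: T₂/T₁ = (P₂/P₁)^((γ−1)/γ) ⇒ T₂ = 257×(0.472)^0.286 = 207 K; V₂ = 59.8 L.
For an ideal gas ΔU = nCvΔT with Cv = (5/2)R = 20.8 J/(mol·K).
ΔU = 2.65×20.8×(207−257) = -2730 J.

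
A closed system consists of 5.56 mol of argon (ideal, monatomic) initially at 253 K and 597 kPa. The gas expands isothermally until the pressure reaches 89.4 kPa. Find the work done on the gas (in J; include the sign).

-22200 J

V₁ = nRT₁/P₁ = 5.56×8.314×253/597 = 19.6 L.
Isothermal: T stays 253 K; PV = const ⇒ V₂ = 131 L, P₂ = 89.4 kPa.
W = nRT ln(V₂/V₁) = 5.56×8.314×253×ln(6.68) = 22200 J.
Work done on the gas = −W_by = -22200 J.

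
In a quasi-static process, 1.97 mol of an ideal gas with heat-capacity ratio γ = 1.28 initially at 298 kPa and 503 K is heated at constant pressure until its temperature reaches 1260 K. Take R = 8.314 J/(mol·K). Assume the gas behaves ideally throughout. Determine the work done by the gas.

12400 J

V₁ = nRT₁/P₁ = 1.97×8.314×503/298 = 27.6 L.
Isobaric: P stays 298 kPa; V/T = const ⇒ T₂ = 1260 K, V₂ = 69.3 L.
W = PΔV = 298×(69.3−27.6) kPa·L = 12400 J.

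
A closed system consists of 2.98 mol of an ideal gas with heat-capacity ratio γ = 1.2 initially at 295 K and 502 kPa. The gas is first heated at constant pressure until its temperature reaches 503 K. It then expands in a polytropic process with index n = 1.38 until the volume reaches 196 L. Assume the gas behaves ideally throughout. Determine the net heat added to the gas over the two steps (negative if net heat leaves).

14900 J

V₁ = nRT₁/P₁ = 2.98×8.314×295/502 = 14.6 L.
Step 1 — Isobaric: P stays 502 kPa; V/T = const ⇒ T₂ = 503 K, V₂ = 24.8 L.
W = PΔV = 502×(24.8−14.6) kPa·L = 5150 J.
ΔU = nCvΔT = 2.98×41.6×(503−295) = 25800 J.
Q = ΔU + W = nCpΔT = 30900 J.
State after step 1: P = 502 kPa, V = 24.8 L, T = 503 K.
Step 2 — Polytropic n=1.38: T₂ = T₁(V₁/V₂)^(n−1) = 503×(0.127)^0.38 = 229 K; P₂ = P₁(V₁/V₂)^n = 29.0 kPa.
W = (P₁V₁−P₂V₂)/(n−1) = (502×24.8−29.0×196)/0.38 = 17800 J.
ΔU = nCvΔT = 2.98×41.6×(229−503) = -33900 J.
Q = ΔU + W = -16100 J.
Net over both steps: W = 23000 J, Q = 14900 J, ΔU = -8130 J.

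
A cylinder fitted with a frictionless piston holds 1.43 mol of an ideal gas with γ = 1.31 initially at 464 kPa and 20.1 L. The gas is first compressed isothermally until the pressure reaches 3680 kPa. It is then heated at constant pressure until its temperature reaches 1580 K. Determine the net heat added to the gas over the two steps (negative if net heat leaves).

T₁ = P₁V₁/(nR) = 464×20.1/(1.43×8.314) = 784 K.
Step 1 — Isothermal: T stays 784 K; PV = const ⇒ V₂ = 2.53 L, P₂ = 3680 kPa.
ΔU = 0 (ideal gas, T constant).
W = nRT ln(V₂/V₁) = 1.43×8.314×784×ln(0.126) = -19300 J.
Q = ΔU + W = -19300 J.
State after step 1: P = 3680 kPa, V = 2.53 L, T = 784 K.
Step 2 — Isobaric: P stays 3680 kPa; V/T = const ⇒ T₂ = 1580 K, V₂ = 5.10 L.
W = PΔV = 3680×(5.10−2.53) kPa·L = 9460 J.
ΔU = nCvΔT = 1.43×26.8×(1580−784) = 30500 J.
Q = ΔU + W = nCpΔT = 40000 J.
Net over both steps: W = -9850 J, Q = 20700 J, ΔU = 30500 J.

20700 J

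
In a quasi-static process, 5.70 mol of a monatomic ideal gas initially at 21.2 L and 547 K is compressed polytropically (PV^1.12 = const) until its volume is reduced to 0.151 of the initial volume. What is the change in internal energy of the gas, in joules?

9900 J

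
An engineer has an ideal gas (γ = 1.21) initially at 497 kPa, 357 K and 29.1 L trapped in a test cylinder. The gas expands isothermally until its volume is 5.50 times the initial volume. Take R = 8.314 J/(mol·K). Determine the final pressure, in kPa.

Isothermal: T stays 357 K; PV = const ⇒ V₂ = 160 L, P₂ = 90.4 kPa.

90.4 kPa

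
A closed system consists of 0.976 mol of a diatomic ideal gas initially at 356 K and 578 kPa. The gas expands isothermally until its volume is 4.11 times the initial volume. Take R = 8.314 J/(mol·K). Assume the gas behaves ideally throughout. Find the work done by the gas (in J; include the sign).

V₁ = nRT₁/P₁ = 0.976×8.314×356/578 = 5.00 L.
Isothermal: T stays 356 K; PV = const ⇒ V₂ = 20.5 L, P₂ = 141 kPa.
W = nRT ln(V₂/V₁) = 0.976×8.314×356×ln(4.11) = 4080 J.

4080 J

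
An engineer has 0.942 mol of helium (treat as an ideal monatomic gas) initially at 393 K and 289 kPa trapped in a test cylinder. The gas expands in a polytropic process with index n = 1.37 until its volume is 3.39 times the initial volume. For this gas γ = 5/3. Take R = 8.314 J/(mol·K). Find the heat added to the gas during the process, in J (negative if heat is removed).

V₁ = nRT₁/P₁ = 0.942×8.314×393/289 = 10.7 L.
Polytropic n=1.37: T₂ = T₁(V₁/V₂)^(n−1) = 393×(0.295)^0.37 = 250 K; P₂ = P₁(V₁/V₂)^n = 54.3 kPa.
W = (P₁V₁−P₂V₂)/(n−1) = (289×10.7−54.3×36.1)/0.37 = 3020 J.
ΔU = nCvΔT = 0.942×12.5×(250−393) = -1680 J.
Q = ΔU + W = 1350 J.

1350 J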